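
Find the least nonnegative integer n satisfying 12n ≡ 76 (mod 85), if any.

gcd(85, 12) = 1  (85 = 7*12 + 1, 12 = 12*1).
1 divides 76, so solutions exist.
Back-substituting, 12*(-7) + 85*(1) = 1.
So 12*(-7) ≡ 1 (mod 85); multiply by 76: n ≡ -532 (mod 85).
Smallest nonnegative: n = -532 mod 85 = 63.

63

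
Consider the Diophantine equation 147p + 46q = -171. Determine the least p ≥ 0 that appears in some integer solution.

gcd(147, 46):
  147 = 3*46 + 9
  46 = 5*9 + 1
  9 = 9*1
so gcd(147, 46) = 1.
1 divides -171, so solutions exist.
Back-substitute for Bézout coefficients:
  1 = 46 - 5*9
  ... = 147*(-5) + 46*(16)
Scale by -171/1 = -171: (p₀, q₀) = (855, -2736).
General solution: p = 855 + 46t, q = -2736 - 147t for integer t.
p ≥ 0: smallest is 855 mod 46 = 27 (at t = -18), with q = -90.

27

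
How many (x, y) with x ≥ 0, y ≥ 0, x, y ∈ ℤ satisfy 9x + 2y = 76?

5

gcd(9, 2) = 1  (9 = 4×2 + 1, 2 = 2×1).
Back-substituting, 9×(1) + 2×(-4) = 1.
Scale by 76: one solution is (76, -304). Reduce x mod 2: (0, 38).
General: x = 0 + 2t, y = 38 - 9t.
x ≥ 0 ⇒ t ≥ 0; y ≥ 0 ⇒ t ≤ 4. So t ∈ [0, 4]: 5 solutions.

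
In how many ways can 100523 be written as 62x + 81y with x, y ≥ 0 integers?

gcd(81, 62) = 1.
By Bézout, 62*(17) + 81*(-13) = 1.
One solution: (34, 1215).
General: x = 34 + 81t, y = 1215 - 62t.
x ≥ 0 ⇒ t ≥ 0; y ≥ 0 ⇒ t ≤ 19. So t ∈ [0, 19]: 20 solutions.

20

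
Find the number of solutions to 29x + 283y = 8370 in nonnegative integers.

1

gcd(283, 29):
  283 = 9×29 + 22
  29 = 1×22 + 7
  22 = 3×7 + 1
  7 = 7×1
so gcd(283, 29) = 1.
Back-substitute for Bézout coefficients:
  1 = 22 - 3×7
  ... = 29×(-39) + 283×(4)
Scale by 8370: one solution is (-326430, 33480). Reduce x mod 283: (152, 14).
General: x = 152 + 283t, y = 14 - 29t.
x ≥ 0 ⇒ t ≥ 0; y ≥ 0 ⇒ t ≤ 0. So t ∈ [0, 0]: 1 solution.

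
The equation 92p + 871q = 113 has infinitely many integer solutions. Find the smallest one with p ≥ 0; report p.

gcd(871, 92):
  871 = 9*92 + 43
  92 = 2*43 + 6
  43 = 7*6 + 1
  6 = 6*1
so gcd(871, 92) = 1.
1 divides 113, so solutions exist.
Back-substitute for Bézout coefficients:
  1 = 43 - 7*6
  ... = 92*(-142) + 871*(15)
Scale by 113/1 = 113: (p₀, q₀) = (-16046, 1695).
General solution: p = -16046 + 871t, q = 1695 - 92t for integer t.
p ≥ 0: smallest is -16046 mod 871 = 503 (at t = 19), with q = -53.

503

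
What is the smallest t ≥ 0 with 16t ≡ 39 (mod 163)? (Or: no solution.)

gcd(163, 16) = 1.
1 divides 39, so solutions exist.
By Bézout, 16·(51) + 163·(-5) = 1.
So 16·(51) ≡ 1 (mod 163); multiply by 39: t ≡ 1989 (mod 163).
Smallest nonnegative: t = 1989 mod 163 = 33.

33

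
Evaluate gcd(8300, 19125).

gcd(19125, 8300):
  19125 = 2·8300 + 2525
  8300 = 3·2525 + 725
  2525 = 3·725 + 350
  725 = 2·350 + 25
  350 = 14·25
so gcd(19125, 8300) = 25.

25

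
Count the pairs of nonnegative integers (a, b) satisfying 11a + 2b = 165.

8

gcd(11, 2) = 1.
By Bézout, 11·(1) + 2·(-5) = 1.
One solution: (1, 77).
General: a = 1 + 2t, b = 77 - 11t.
a ≥ 0 ⇒ t ≥ 0; b ≥ 0 ⇒ t ≤ 7. So t ∈ [0, 7]: 8 solutions.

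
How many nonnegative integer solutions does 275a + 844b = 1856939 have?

8

gcd(844, 275) = 1.
By Bézout, 275×(-89) + 844×(29) = 1.
One solution: (289, 2106).
General: a = 289 + 844t, b = 2106 - 275t.
a ≥ 0 ⇒ t ≥ 0; b ≥ 0 ⇒ t ≤ 7. So t ∈ [0, 7]: 8 solutions.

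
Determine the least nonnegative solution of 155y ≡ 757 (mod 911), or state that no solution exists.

287

gcd(911, 155) = 1.
1 divides 757, so solutions exist.
By Bézout, 155·(288) + 911·(-49) = 1.
So 155·(288) ≡ 1 (mod 911); multiply by 757: y ≡ 218016 (mod 911).
Smallest nonnegative: y = 218016 mod 911 = 287.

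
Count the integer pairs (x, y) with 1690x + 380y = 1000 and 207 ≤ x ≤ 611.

11

gcd(1690, 380) = 10.
By Bézout, 1690*(9) + 380*(-40) = 10.
Particular solution: (26, -113).
General solution: x = 26 + 38t, y = -113 - 169t for integer t.
207 ≤ 26 + 38t ≤ 611 gives t ∈ [5, 15], which is 11 values.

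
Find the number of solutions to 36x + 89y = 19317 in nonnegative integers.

gcd(89, 36) = 1  (89 = 2·36 + 17, 36 = 2·17 + 2, 17 = 8·2 + 1, 2 = 2·1).
Back-substituting, 36·(-42) + 89·(17) = 1.
Scale by 19317: one solution is (-811314, 328389). Reduce x mod 89: (10, 213).
General: x = 10 + 89t, y = 213 - 36t.
x ≥ 0 ⇒ t ≥ 0; y ≥ 0 ⇒ t ≤ 5. So t ∈ [0, 5]: 6 solutions.

6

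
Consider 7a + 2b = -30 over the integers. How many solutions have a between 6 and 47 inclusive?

gcd(7, 2) = 1  (7 = 3·2 + 1, 2 = 2·1).
Back-substituting, 7·(1) + 2·(-3) = 1.
Scale by -30: particular solution (-30, 90); reduce a mod 2: (0, -15).
General solution: a = 0 + 2t, b = -15 - 7t for integer t.
6 ≤ 0 + 2t ≤ 47 gives t ∈ [3, 23], which is 21 values.

21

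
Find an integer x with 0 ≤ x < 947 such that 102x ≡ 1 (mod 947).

65

gcd(947, 102) = 1.
By Bézout, 102·(65) + 947·(-7) = 1.
So 102·65 ≡ 1 (mod 947), and 65 mod 947 = 65.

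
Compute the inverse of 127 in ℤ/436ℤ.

gcd(436, 127) = 1.
By Bézout, 127*(103) + 436*(-30) = 1.
So 127*103 ≡ 1 (mod 436), and 103 mod 436 = 103.

103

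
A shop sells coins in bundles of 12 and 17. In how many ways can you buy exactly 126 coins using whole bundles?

1

Need nonnegative integers with 12j + 17k = 126.
gcd(12, 17) = 1, and 12·(-7) + 17·(5) = 1.
So (j₀, k₀) = (-882, 630); general j = -882 + 17t, k = 630 - 12t.
j ≥ 0 ⇒ t ≥ 52; k ≥ 0 ⇒ t ≤ 52. That's 1 value of t.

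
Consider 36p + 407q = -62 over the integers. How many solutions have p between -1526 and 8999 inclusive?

26

gcd(407, 36) = 1  (407 = 11·36 + 11, 36 = 3·11 + 3, 11 = 3·3 + 2, 3 = 1·2 + 1, 2 = 2·1).
Back-substituting, 36·(147) + 407·(-13) = 1.
Scale by -62: particular solution (-9114, 806); reduce p mod 407: (247, -22).
General solution: p = 247 + 407t, q = -22 - 36t for integer t.
-1526 ≤ 247 + 407t ≤ 8999 gives t ∈ [-4, 21], which is 26 values.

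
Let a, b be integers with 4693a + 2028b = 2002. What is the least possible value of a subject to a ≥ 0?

gcd(4693, 2028) = 13  (4693 = 2×2028 + 637, 2028 = 3×637 + 117, 637 = 5×117 + 52, 117 = 2×52 + 13, 52 = 4×13).
13 divides 2002, so solutions exist.
Back-substituting, 4693×(-35) + 2028×(81) = 13.
Scale by 2002/13 = 154: (a₀, b₀) = (-5390, 12474).
General solution: a = -5390 + 156t, b = 12474 - 361t for integer t.
a ≥ 0: smallest is -5390 mod 156 = 70 (at t = 35), with b = -161.

70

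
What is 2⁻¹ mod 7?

4

gcd(7, 2) = 1  (7 = 3×2 + 1, 2 = 2×1).
Back-substituting, 2×(-3) + 7×(1) = 1.
So 2×-3 ≡ 1 (mod 7), and -3 mod 7 = 4.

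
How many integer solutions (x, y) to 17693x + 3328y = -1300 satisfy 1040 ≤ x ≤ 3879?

gcd(17693, 3328) = 13.
By Bézout, 17693·(-79) + 3328·(420) = 13.
Particular solution: (220, -1170).
General solution: x = 220 + 256t, y = -1170 - 1361t for integer t.
1040 ≤ 220 + 256t ≤ 3879 gives t ∈ [4, 14], which is 11 values.

11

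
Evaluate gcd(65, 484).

1

gcd(484, 65):
  484 = 7·65 + 29
  65 = 2·29 + 7
  29 = 4·7 + 1
  7 = 7·1
so gcd(484, 65) = 1.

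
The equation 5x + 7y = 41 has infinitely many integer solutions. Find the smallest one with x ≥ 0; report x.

gcd(7, 5):
  7 = 1×5 + 2
  5 = 2×2 + 1
  2 = 2×1
so gcd(7, 5) = 1.
1 divides 41, so solutions exist.
Back-substitute for Bézout coefficients:
  1 = 5 - 2×2
  ... = 5×(3) + 7×(-2)
Scale by 41/1 = 41: (x₀, y₀) = (123, -82).
General solution: x = 123 + 7t, y = -82 - 5t for integer t.
x ≥ 0: smallest is 123 mod 7 = 4 (at t = -17), with y = 3.

4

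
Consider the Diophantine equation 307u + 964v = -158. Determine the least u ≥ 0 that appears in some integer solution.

gcd(964, 307) = 1  (964 = 3*307 + 43, 307 = 7*43 + 6, 43 = 7*6 + 1, 6 = 6*1).
1 divides -158, so solutions exist.
Back-substituting, 307*(-157) + 964*(50) = 1.
Scale by -158/1 = -158: (u₀, v₀) = (24806, -7900).
General solution: u = 24806 + 964t, v = -7900 - 307t for integer t.
u ≥ 0: smallest is 24806 mod 964 = 706 (at t = -25), with v = -225.

706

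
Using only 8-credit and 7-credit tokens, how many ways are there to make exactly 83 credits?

1

Need nonnegative integers with 8j + 7k = 83.
gcd(8, 7) = 1, and 8·(1) + 7·(-1) = 1.
So (j₀, k₀) = (83, -83); general j = 83 + 7t, k = -83 - 8t.
j ≥ 0 ⇒ t ≥ -11; k ≥ 0 ⇒ t ≤ -11. That's 1 value of t.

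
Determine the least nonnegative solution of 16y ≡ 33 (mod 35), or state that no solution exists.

gcd(35, 16):
  35 = 2×16 + 3
  16 = 5×3 + 1
  3 = 3×1
so gcd(35, 16) = 1.
1 divides 33, so solutions exist.
Back-substitute for Bézout coefficients:
  1 = 16 - 5×3
  ... = 16×(11) + 35×(-5)
So 16×(11) ≡ 1 (mod 35); multiply by 33: y ≡ 363 (mod 35).
Smallest nonnegative: y = 363 mod 35 = 13.

13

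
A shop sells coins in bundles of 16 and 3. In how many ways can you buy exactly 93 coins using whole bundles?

Need nonnegative integers with 16j + 3k = 93.
gcd(16, 3) = 1, and 16·(1) + 3·(-5) = 1.
So (j₀, k₀) = (93, -465); general j = 93 + 3t, k = -465 - 16t.
j ≥ 0 ⇒ t ≥ -31; k ≥ 0 ⇒ t ≤ -30. That's 2 values of t.

2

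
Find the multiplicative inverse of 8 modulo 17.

15

gcd(17, 8):
  17 = 2·8 + 1
  8 = 8·1
so gcd(17, 8) = 1.
Back-substitute for Bézout coefficients:
  1 = 17 - 2·8
  ... = 8·(-2) + 17·(1)
So 8·-2 ≡ 1 (mod 17), and -2 mod 17 = 15.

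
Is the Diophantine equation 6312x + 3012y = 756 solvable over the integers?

yes

gcd(6312, 3012):
  6312 = 2×3012 + 288
  3012 = 10×288 + 132
  288 = 2×132 + 24
  132 = 5×24 + 12
  24 = 2×12
so gcd(6312, 3012) = 12.
12 divides 756, so integer solutions exist.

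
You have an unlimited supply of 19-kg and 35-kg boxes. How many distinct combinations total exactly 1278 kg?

Need nonnegative integers with 19j + 35k = 1278.
gcd(19, 35) = 1, and 19·(-11) + 35·(6) = 1.
So (j₀, k₀) = (-14058, 7668); general j = -14058 + 35t, k = 7668 - 19t.
j ≥ 0 ⇒ t ≥ 402; k ≥ 0 ⇒ t ≤ 403. That's 2 values of t.

2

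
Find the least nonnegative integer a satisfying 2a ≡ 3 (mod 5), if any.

gcd(5, 2):
  5 = 2·2 + 1
  2 = 2·1
so gcd(5, 2) = 1.
1 divides 3, so solutions exist.
Back-substitute for Bézout coefficients:
  1 = 5 - 2·2
  ... = 2·(-2) + 5·(1)
So 2·(-2) ≡ 1 (mod 5); multiply by 3: a ≡ -6 (mod 5).
Smallest nonnegative: a = -6 mod 5 = 4.

4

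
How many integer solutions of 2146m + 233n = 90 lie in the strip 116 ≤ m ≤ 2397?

gcd(2146, 233) = 1  (2146 = 9·233 + 49, 233 = 4·49 + 37, 49 = 1·37 + 12, 37 = 3·12 + 1, 12 = 12·1).
Back-substituting, 2146·(-19) + 233·(175) = 1.
Scale by 90: particular solution (-1710, 15750); reduce m mod 233: (154, -1418).
General solution: m = 154 + 233t, n = -1418 - 2146t for integer t.
116 ≤ 154 + 233t ≤ 2397 gives t ∈ [0, 9], which is 10 values.

10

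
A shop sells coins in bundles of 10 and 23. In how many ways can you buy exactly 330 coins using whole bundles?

2

Need nonnegative integers with 10j + 23k = 330.
gcd(10, 23) = 1, and 10·(7) + 23·(-3) = 1.
So (j₀, k₀) = (2310, -990); general j = 2310 + 23t, k = -990 - 10t.
j ≥ 0 ⇒ t ≥ -100; k ≥ 0 ⇒ t ≤ -99. That's 2 values of t.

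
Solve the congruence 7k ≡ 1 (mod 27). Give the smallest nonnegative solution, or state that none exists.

gcd(27, 7) = 1  (27 = 3·7 + 6, 7 = 1·6 + 1, 6 = 6·1).
1 divides 1, so solutions exist.
Back-substituting, 7·(4) + 27·(-1) = 1.
So 7·(4) ≡ 1 (mod 27); multiply by 1: k ≡ 4 (mod 27).
Smallest nonnegative: k = 4 mod 27 = 4.

4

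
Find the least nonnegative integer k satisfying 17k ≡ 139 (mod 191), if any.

gcd(191, 17) = 1.
1 divides 139, so solutions exist.
By Bézout, 17×(45) + 191×(-4) = 1.
So 17×(45) ≡ 1 (mod 191); multiply by 139: k ≡ 6255 (mod 191).
Smallest nonnegative: k = 6255 mod 191 = 143.

143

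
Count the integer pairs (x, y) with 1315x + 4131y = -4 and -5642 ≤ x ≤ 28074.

gcd(4131, 1315) = 1  (4131 = 3*1315 + 186, 1315 = 7*186 + 13, 186 = 14*13 + 4, 13 = 3*4 + 1, 4 = 4*1).
Back-substituting, 1315*(955) + 4131*(-304) = 1.
Scale by -4: particular solution (-3820, 1216); reduce x mod 4131: (311, -99).
General solution: x = 311 + 4131t, y = -99 - 1315t for integer t.
-5642 ≤ 311 + 4131t ≤ 28074 gives t ∈ [-1, 6], which is 8 values.

8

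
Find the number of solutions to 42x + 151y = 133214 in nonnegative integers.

gcd(151, 42) = 1.
By Bézout, 42×(18) + 151×(-5) = 1.
One solution: (123, 848).
General: x = 123 + 151t, y = 848 - 42t.
x ≥ 0 ⇒ t ≥ 0; y ≥ 0 ⇒ t ≤ 20. So t ∈ [0, 20]: 21 solutions.

21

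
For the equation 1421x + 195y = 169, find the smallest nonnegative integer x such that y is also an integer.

gcd(1421, 195):
  1421 = 7·195 + 56
  195 = 3·56 + 27
  56 = 2·27 + 2
  27 = 13·2 + 1
  2 = 2·1
so gcd(1421, 195) = 1.
1 divides 169, so solutions exist.
Back-substitute for Bézout coefficients:
  1 = 27 - 13·2
  ... = 1421·(-94) + 195·(685)
Scale by 169/1 = 169: (x₀, y₀) = (-15886, 115765).
General solution: x = -15886 + 195t, y = 115765 - 1421t for integer t.
x ≥ 0: smallest is -15886 mod 195 = 104 (at t = 82), with y = -757.

104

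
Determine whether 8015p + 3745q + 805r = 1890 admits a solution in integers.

gcd(8015, 3745):
  8015 = 2*3745 + 525
  3745 = 7*525 + 70
  525 = 7*70 + 35
  70 = 2*35
so gcd(8015, 3745) = 35.
gcd(35, 805) = 35.
35 divides 1890, so integer solutions exist.

yes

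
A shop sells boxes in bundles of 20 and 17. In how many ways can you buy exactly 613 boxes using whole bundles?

2

Need nonnegative integers with 20j + 17k = 613.
gcd(20, 17) = 1, and 20·(6) + 17·(-7) = 1.
So (j₀, k₀) = (3678, -4291); general j = 3678 + 17t, k = -4291 - 20t.
j ≥ 0 ⇒ t ≥ -216; k ≥ 0 ⇒ t ≤ -215. That's 2 values of t.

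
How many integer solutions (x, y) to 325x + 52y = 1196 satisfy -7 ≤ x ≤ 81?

22

gcd(325, 52):
  325 = 6*52 + 13
  52 = 4*13
so gcd(325, 52) = 13.
Back-substitute for Bézout coefficients:
  13 = 325 - 6*52
  ... = 325*(1) + 52*(-6)
Scale by 92: particular solution (92, -552); reduce x mod 4: (0, 23).
General solution: x = 0 + 4t, y = 23 - 25t for integer t.
-7 ≤ 0 + 4t ≤ 81 gives t ∈ [-1, 20], which is 22 values.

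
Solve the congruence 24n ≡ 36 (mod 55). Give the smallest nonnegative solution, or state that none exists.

gcd(55, 24):
  55 = 2·24 + 7
  24 = 3·7 + 3
  7 = 2·3 + 1
  3 = 3·1
so gcd(55, 24) = 1.
1 divides 36, so solutions exist.
Back-substitute for Bézout coefficients:
  1 = 7 - 2·3
  ... = 24·(-16) + 55·(7)
So 24·(-16) ≡ 1 (mod 55); multiply by 36: n ≡ -576 (mod 55).
Smallest nonnegative: n = -576 mod 55 = 29.

29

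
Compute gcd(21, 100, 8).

gcd(100, 21):
  100 = 4*21 + 16
  21 = 1*16 + 5
  16 = 3*5 + 1
  5 = 5*1
so gcd(100, 21) = 1.
gcd(1, 8) = 1.

1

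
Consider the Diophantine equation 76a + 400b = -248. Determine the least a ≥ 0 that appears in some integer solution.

2

gcd(400, 76) = 4  (400 = 5·76 + 20, 76 = 3·20 + 16, 20 = 1·16 + 4, 16 = 4·4).
4 divides -248, so solutions exist.
Back-substituting, 76·(-21) + 400·(4) = 4.
Scale by -248/4 = -62: (a₀, b₀) = (1302, -248).
General solution: a = 1302 + 100t, b = -248 - 19t for integer t.
a ≥ 0: smallest is 1302 mod 100 = 2 (at t = -13), with b = -1.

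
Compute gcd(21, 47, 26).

1

gcd(47, 21):
  47 = 2·21 + 5
  21 = 4·5 + 1
  5 = 5·1
so gcd(47, 21) = 1.
gcd(1, 26) = 1.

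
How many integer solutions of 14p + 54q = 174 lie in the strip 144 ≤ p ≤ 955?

30

gcd(54, 14) = 2.
By Bézout, 14*(4) + 54*(-1) = 2.
Particular solution: (24, -3).
General solution: p = 24 + 27t, q = -3 - 7t for integer t.
144 ≤ 24 + 27t ≤ 955 gives t ∈ [5, 34], which is 30 values.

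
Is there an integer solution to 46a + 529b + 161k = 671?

no

gcd(529, 46) = 23  (529 = 11×46 + 23, 46 = 2×23).
gcd(23, 161) = 23.
23 does not divide 671 (remainder 4), so no integer solutions.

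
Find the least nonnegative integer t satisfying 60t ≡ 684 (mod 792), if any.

51

gcd(792, 60) = 12  (792 = 13×60 + 12, 60 = 5×12).
12 divides 684, so solutions exist.
Back-substituting, 60×(-13) + 792×(1) = 12.
So 60×(-13) ≡ 12 (mod 792); multiply by 57: t ≡ -741 (mod 66).
Smallest nonnegative: t = -741 mod 66 = 51.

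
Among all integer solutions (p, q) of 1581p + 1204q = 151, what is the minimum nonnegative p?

gcd(1581, 1204):
  1581 = 1·1204 + 377
  1204 = 3·377 + 73
  377 = 5·73 + 12
  73 = 6·12 + 1
  12 = 12·1
so gcd(1581, 1204) = 1.
1 divides 151, so solutions exist.
Back-substitute for Bézout coefficients:
  1 = 73 - 6·12
  ... = 1581·(-99) + 1204·(130)
Scale by 151/1 = 151: (p₀, q₀) = (-14949, 19630).
General solution: p = -14949 + 1204t, q = 19630 - 1581t for integer t.
p ≥ 0: smallest is -14949 mod 1204 = 703 (at t = 13), with q = -923.

703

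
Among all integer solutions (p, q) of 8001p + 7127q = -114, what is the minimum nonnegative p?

gcd(8001, 7127) = 1  (8001 = 1*7127 + 874, 7127 = 8*874 + 135, 874 = 6*135 + 64, 135 = 2*64 + 7, 64 = 9*7 + 1, 7 = 7*1).
1 divides -114, so solutions exist.
Back-substituting, 8001*(1003) + 7127*(-1126) = 1.
Scale by -114/1 = -114: (p₀, q₀) = (-114342, 128364).
General solution: p = -114342 + 7127t, q = 128364 - 8001t for integer t.
p ≥ 0: smallest is -114342 mod 7127 = 6817 (at t = 17), with q = -7653.

6817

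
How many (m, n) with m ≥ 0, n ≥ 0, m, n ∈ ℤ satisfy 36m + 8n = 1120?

gcd(36, 8) = 4  (36 = 4×8 + 4, 8 = 2×4).
Back-substituting, 36×(1) + 8×(-4) = 4.
Scale by 280: one solution is (280, -1120). Reduce m mod 2: (0, 140).
General: m = 0 + 2t, n = 140 - 9t.
m ≥ 0 ⇒ t ≥ 0; n ≥ 0 ⇒ t ≤ 15. So t ∈ [0, 15]: 16 solutions.

16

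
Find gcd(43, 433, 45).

1

gcd(433, 43) = 1  (433 = 10×43 + 3, 43 = 14×3 + 1, 3 = 3×1).
gcd(1, 45) = 1.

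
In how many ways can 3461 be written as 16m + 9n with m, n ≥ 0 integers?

gcd(16, 9) = 1.
By Bézout, 16*(4) + 9*(-7) = 1.
One solution: (2, 381).
General: m = 2 + 9t, n = 381 - 16t.
m ≥ 0 ⇒ t ≥ 0; n ≥ 0 ⇒ t ≤ 23. So t ∈ [0, 23]: 24 solutions.

24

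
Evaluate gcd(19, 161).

1

gcd(161, 19):
  161 = 8·19 + 9
  19 = 2·9 + 1
  9 = 9·1
so gcd(161, 19) = 1.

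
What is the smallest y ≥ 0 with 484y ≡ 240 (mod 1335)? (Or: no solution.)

gcd(1335, 484):
  1335 = 2*484 + 367
  484 = 1*367 + 117
  367 = 3*117 + 16
  117 = 7*16 + 5
  16 = 3*5 + 1
  5 = 5*1
so gcd(1335, 484) = 1.
1 divides 240, so solutions exist.
Back-substitute for Bézout coefficients:
  1 = 16 - 3*5
  ... = 484*(-251) + 1335*(91)
So 484*(-251) ≡ 1 (mod 1335); multiply by 240: y ≡ -60240 (mod 1335).
Smallest nonnegative: y = -60240 mod 1335 = 1170.

1170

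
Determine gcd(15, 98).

1

gcd(98, 15):
  98 = 6*15 + 8
  15 = 1*8 + 7
  8 = 1*7 + 1
  7 = 7*1
so gcd(98, 15) = 1.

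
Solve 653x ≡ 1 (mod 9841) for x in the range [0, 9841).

gcd(9841, 653):
  9841 = 15·653 + 46
  653 = 14·46 + 9
  46 = 5·9 + 1
  9 = 9·1
so gcd(9841, 653) = 1.
Back-substitute for Bézout coefficients:
  1 = 46 - 5·9
  ... = 653·(-1070) + 9841·(71)
So 653·-1070 ≡ 1 (mod 9841), and -1070 mod 9841 = 8771.

8771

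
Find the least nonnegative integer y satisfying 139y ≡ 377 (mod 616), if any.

gcd(616, 139) = 1.
1 divides 377, so solutions exist.
By Bézout, 139*(195) + 616*(-44) = 1.
So 139*(195) ≡ 1 (mod 616); multiply by 377: y ≡ 73515 (mod 616).
Smallest nonnegative: y = 73515 mod 616 = 211.

211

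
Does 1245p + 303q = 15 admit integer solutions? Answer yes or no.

yes

gcd(1245, 303) = 3  (1245 = 4×303 + 33, 303 = 9×33 + 6, 33 = 5×6 + 3, 6 = 2×3).
3 divides 15, so integer solutions exist.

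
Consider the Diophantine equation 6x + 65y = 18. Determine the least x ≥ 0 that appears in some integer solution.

gcd(65, 6):
  65 = 10*6 + 5
  6 = 1*5 + 1
  5 = 5*1
so gcd(65, 6) = 1.
1 divides 18, so solutions exist.
Back-substitute for Bézout coefficients:
  1 = 6 - 1*5
  ... = 6*(11) + 65*(-1)
Scale by 18/1 = 18: (x₀, y₀) = (198, -18).
General solution: x = 198 + 65t, y = -18 - 6t for integer t.
x ≥ 0: smallest is 198 mod 65 = 3 (at t = -3), with y = 0.

3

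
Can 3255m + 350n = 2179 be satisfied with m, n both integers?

no

gcd(3255, 350) = 35  (3255 = 9×350 + 105, 350 = 3×105 + 35, 105 = 3×35).
35 does not divide 2179 (remainder 9), so no integer solutions.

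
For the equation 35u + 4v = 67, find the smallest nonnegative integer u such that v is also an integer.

1

gcd(35, 4):
  35 = 8*4 + 3
  4 = 1*3 + 1
  3 = 3*1
so gcd(35, 4) = 1.
1 divides 67, so solutions exist.
Back-substitute for Bézout coefficients:
  1 = 4 - 1*3
  ... = 35*(-1) + 4*(9)
Scale by 67/1 = 67: (u₀, v₀) = (-67, 603).
General solution: u = -67 + 4t, v = 603 - 35t for integer t.
u ≥ 0: smallest is -67 mod 4 = 1 (at t = 17), with v = 8.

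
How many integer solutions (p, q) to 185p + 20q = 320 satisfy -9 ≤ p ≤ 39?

12

gcd(185, 20) = 5.
By Bézout, 185×(1) + 20×(-9) = 5.
Particular solution: (0, 16).
General solution: p = 0 + 4t, q = 16 - 37t for integer t.
-9 ≤ 0 + 4t ≤ 39 gives t ∈ [-2, 9], which is 12 values.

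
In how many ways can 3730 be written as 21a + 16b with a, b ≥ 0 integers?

11

gcd(21, 16) = 1  (21 = 1·16 + 5, 16 = 3·5 + 1, 5 = 5·1).
Back-substituting, 21·(-3) + 16·(4) = 1.
Scale by 3730: one solution is (-11190, 14920). Reduce a mod 16: (10, 220).
General: a = 10 + 16t, b = 220 - 21t.
a ≥ 0 ⇒ t ≥ 0; b ≥ 0 ⇒ t ≤ 10. So t ∈ [0, 10]: 11 solutions.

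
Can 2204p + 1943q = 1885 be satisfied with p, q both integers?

yes

gcd(2204, 1943) = 29.
29 divides 1885, so integer solutions exist.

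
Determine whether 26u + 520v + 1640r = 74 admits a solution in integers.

yes

gcd(520, 26) = 26  (520 = 20·26).
gcd(26, 1640) = 2.
2 divides 74, so integer solutions exist.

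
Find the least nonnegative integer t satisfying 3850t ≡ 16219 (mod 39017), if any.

no solution

gcd(39017, 3850) = 11.
11 does not divide 16219, so the congruence has no solution.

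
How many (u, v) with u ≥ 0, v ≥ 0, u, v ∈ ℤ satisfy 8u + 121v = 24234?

25

gcd(121, 8) = 1  (121 = 15·8 + 1, 8 = 8·1).
Back-substituting, 8·(-15) + 121·(1) = 1.
Scale by 24234: one solution is (-363510, 24234). Reduce u mod 121: (95, 194).
General: u = 95 + 121t, v = 194 - 8t.
u ≥ 0 ⇒ t ≥ 0; v ≥ 0 ⇒ t ≤ 24. So t ∈ [0, 24]: 25 solutions.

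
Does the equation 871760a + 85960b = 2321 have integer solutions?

gcd(871760, 85960) = 40.
40 does not divide 2321 (remainder 1), so no integer solutions.

no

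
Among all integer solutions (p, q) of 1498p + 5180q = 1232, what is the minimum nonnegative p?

gcd(5180, 1498) = 14  (5180 = 3·1498 + 686, 1498 = 2·686 + 126, 686 = 5·126 + 56, 126 = 2·56 + 14, 56 = 4·14).
14 divides 1232, so solutions exist.
Back-substituting, 1498·(83) + 5180·(-24) = 14.
Scale by 1232/14 = 88: (p₀, q₀) = (7304, -2112).
General solution: p = 7304 + 370t, q = -2112 - 107t for integer t.
p ≥ 0: smallest is 7304 mod 370 = 274 (at t = -19), with q = -79.

274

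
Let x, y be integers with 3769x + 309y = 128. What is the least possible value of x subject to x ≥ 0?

149

gcd(3769, 309) = 1.
1 divides 128, so solutions exist.
By Bézout, 3769·(76) + 309·(-927) = 1.
Scale by 128/1 = 128: (x₀, y₀) = (9728, -118656).
General solution: x = 9728 + 309t, y = -118656 - 3769t for integer t.
x ≥ 0: smallest is 9728 mod 309 = 149 (at t = -31), with y = -1817.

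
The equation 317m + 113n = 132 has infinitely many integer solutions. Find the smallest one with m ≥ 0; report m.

107

gcd(317, 113):
  317 = 2·113 + 91
  113 = 1·91 + 22
  91 = 4·22 + 3
  22 = 7·3 + 1
  3 = 3·1
so gcd(317, 113) = 1.
1 divides 132, so solutions exist.
Back-substitute for Bézout coefficients:
  1 = 22 - 7·3
  ... = 317·(-36) + 113·(101)
Scale by 132/1 = 132: (m₀, n₀) = (-4752, 13332).
General solution: m = -4752 + 113t, n = 13332 - 317t for integer t.
m ≥ 0: smallest is -4752 mod 113 = 107 (at t = 43), with n = -299.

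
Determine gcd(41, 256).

gcd(256, 41) = 1  (256 = 6·41 + 10, 41 = 4·10 + 1, 10 = 10·1).

1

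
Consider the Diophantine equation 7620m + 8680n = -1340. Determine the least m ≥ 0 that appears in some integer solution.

gcd(8680, 7620) = 20.
20 divides -1340, so solutions exist.
By Bézout, 7620*(131) + 8680*(-115) = 20.
Scale by -1340/20 = -67: (m₀, n₀) = (-8777, 7705).
General solution: m = -8777 + 434t, n = 7705 - 381t for integer t.
m ≥ 0: smallest is -8777 mod 434 = 337 (at t = 21), with n = -296.

337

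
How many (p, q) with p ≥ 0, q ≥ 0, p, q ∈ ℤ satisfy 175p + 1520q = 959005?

18

gcd(1520, 175) = 5  (1520 = 8*175 + 120, 175 = 1*120 + 55, 120 = 2*55 + 10, 55 = 5*10 + 5, 10 = 2*5).
Back-substituting, 175*(139) + 1520*(-16) = 5.
Scale by 191801: one solution is (26660339, -3068816). Reduce p mod 304: (147, 614).
General: p = 147 + 304t, q = 614 - 35t.
p ≥ 0 ⇒ t ≥ 0; q ≥ 0 ⇒ t ≤ 17. So t ∈ [0, 17]: 18 solutions.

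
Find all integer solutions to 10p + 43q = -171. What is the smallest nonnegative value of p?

13

gcd(43, 10) = 1  (43 = 4×10 + 3, 10 = 3×3 + 1, 3 = 3×1).
1 divides -171, so solutions exist.
Back-substituting, 10×(13) + 43×(-3) = 1.
Scale by -171/1 = -171: (p₀, q₀) = (-2223, 513).
General solution: p = -2223 + 43t, q = 513 - 10t for integer t.
p ≥ 0: smallest is -2223 mod 43 = 13 (at t = 52), with q = -7.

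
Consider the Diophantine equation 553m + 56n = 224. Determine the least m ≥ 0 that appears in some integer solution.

0

gcd(553, 56) = 7  (553 = 9·56 + 49, 56 = 1·49 + 7, 49 = 7·7).
7 divides 224, so solutions exist.
Back-substituting, 553·(-1) + 56·(10) = 7.
Scale by 224/7 = 32: (m₀, n₀) = (-32, 320).
General solution: m = -32 + 8t, n = 320 - 79t for integer t.
m ≥ 0: smallest is -32 mod 8 = 0 (at t = 4), with n = 4.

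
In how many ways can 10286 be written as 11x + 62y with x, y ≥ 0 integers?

gcd(62, 11) = 1.
By Bézout, 11*(17) + 62*(-3) = 1.
One solution: (22, 162).
General: x = 22 + 62t, y = 162 - 11t.
x ≥ 0 ⇒ t ≥ 0; y ≥ 0 ⇒ t ≤ 14. So t ∈ [0, 14]: 15 solutions.

15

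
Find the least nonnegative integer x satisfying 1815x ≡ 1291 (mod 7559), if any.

gcd(7559, 1815):
  7559 = 4×1815 + 299
  1815 = 6×299 + 21
  299 = 14×21 + 5
  21 = 4×5 + 1
  5 = 5×1
so gcd(7559, 1815) = 1.
1 divides 1291, so solutions exist.
Back-substitute for Bézout coefficients:
  1 = 21 - 4×5
  ... = 1815×(1441) + 7559×(-346)
So 1815×(1441) ≡ 1 (mod 7559); multiply by 1291: x ≡ 1860331 (mod 7559).
Smallest nonnegative: x = 1860331 mod 7559 = 817.

817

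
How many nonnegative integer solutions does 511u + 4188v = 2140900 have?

gcd(4188, 511) = 1.
By Bézout, 511·(-377) + 4188·(46) = 1.
One solution: (436, 458).
General: u = 436 + 4188t, v = 458 - 511t.
u ≥ 0 ⇒ t ≥ 0; v ≥ 0 ⇒ t ≤ 0. So t ∈ [0, 0]: 1 solution.

1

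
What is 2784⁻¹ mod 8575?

gcd(8575, 2784) = 1  (8575 = 3×2784 + 223, 2784 = 12×223 + 108, 223 = 2×108 + 7, 108 = 15×7 + 3, 7 = 2×3 + 1, 3 = 3×1).
Back-substituting, 2784×(-2461) + 8575×(799) = 1.
So 2784×-2461 ≡ 1 (mod 8575), and -2461 mod 8575 = 6114.

6114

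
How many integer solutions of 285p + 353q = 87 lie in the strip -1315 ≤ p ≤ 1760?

9

gcd(353, 285) = 1.
By Bézout, 285×(109) + 353×(-88) = 1.
Particular solution: (305, -246).
General solution: p = 305 + 353t, q = -246 - 285t for integer t.
-1315 ≤ 305 + 353t ≤ 1760 gives t ∈ [-4, 4], which is 9 values.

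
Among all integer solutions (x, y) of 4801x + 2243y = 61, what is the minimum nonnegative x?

520

gcd(4801, 2243):
  4801 = 2×2243 + 315
  2243 = 7×315 + 38
  315 = 8×38 + 11
  38 = 3×11 + 5
  11 = 2×5 + 1
  5 = 5×1
so gcd(4801, 2243) = 1.
1 divides 61, so solutions exist.
Back-substitute for Bézout coefficients:
  1 = 11 - 2×5
  ... = 4801×(413) + 2243×(-884)
Scale by 61/1 = 61: (x₀, y₀) = (25193, -53924).
General solution: x = 25193 + 2243t, y = -53924 - 4801t for integer t.
x ≥ 0: smallest is 25193 mod 2243 = 520 (at t = -11), with y = -1113.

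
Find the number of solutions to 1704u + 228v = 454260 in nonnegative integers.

14

gcd(1704, 228) = 12  (1704 = 7×228 + 108, 228 = 2×108 + 12, 108 = 9×12).
Back-substituting, 1704×(-2) + 228×(15) = 12.
Scale by 37855: one solution is (-75710, 567825). Reduce u mod 19: (5, 1955).
General: u = 5 + 19t, v = 1955 - 142t.
u ≥ 0 ⇒ t ≥ 0; v ≥ 0 ⇒ t ≤ 13. So t ∈ [0, 13]: 14 solutions.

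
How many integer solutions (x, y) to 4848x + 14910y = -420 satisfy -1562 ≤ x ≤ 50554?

gcd(14910, 4848) = 6  (14910 = 3×4848 + 366, 4848 = 13×366 + 90, 366 = 4×90 + 6, 90 = 15×6).
Back-substituting, 4848×(-163) + 14910×(53) = 6.
Scale by -70: particular solution (11410, -3710); reduce x mod 2485: (1470, -478).
General solution: x = 1470 + 2485t, y = -478 - 808t for integer t.
-1562 ≤ 1470 + 2485t ≤ 50554 gives t ∈ [-1, 19], which is 21 values.

21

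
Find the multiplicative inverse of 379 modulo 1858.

gcd(1858, 379) = 1.
By Bézout, 379*(201) + 1858*(-41) = 1.
So 379*201 ≡ 1 (mod 1858), and 201 mod 1858 = 201.

201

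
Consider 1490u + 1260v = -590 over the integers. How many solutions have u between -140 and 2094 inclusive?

gcd(1490, 1260) = 10.
By Bézout, 1490*(11) + 1260*(-13) = 10.
Particular solution: (107, -127).
General solution: u = 107 + 126t, v = -127 - 149t for integer t.
-140 ≤ 107 + 126t ≤ 2094 gives t ∈ [-1, 15], which is 17 values.

17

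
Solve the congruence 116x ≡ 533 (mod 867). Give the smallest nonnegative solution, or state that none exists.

610

gcd(867, 116) = 1  (867 = 7*116 + 55, 116 = 2*55 + 6, 55 = 9*6 + 1, 6 = 6*1).
1 divides 533, so solutions exist.
Back-substituting, 116*(-142) + 867*(19) = 1.
So 116*(-142) ≡ 1 (mod 867); multiply by 533: x ≡ -75686 (mod 867).
Smallest nonnegative: x = -75686 mod 867 = 610.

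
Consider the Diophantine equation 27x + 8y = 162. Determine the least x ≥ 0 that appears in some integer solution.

gcd(27, 8) = 1  (27 = 3×8 + 3, 8 = 2×3 + 2, 3 = 1×2 + 1, 2 = 2×1).
1 divides 162, so solutions exist.
Back-substituting, 27×(3) + 8×(-10) = 1.
Scale by 162/1 = 162: (x₀, y₀) = (486, -1620).
General solution: x = 486 + 8t, y = -1620 - 27t for integer t.
x ≥ 0: smallest is 486 mod 8 = 6 (at t = -60), with y = 0.

6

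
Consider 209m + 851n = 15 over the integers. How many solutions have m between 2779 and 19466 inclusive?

19

gcd(851, 209):
  851 = 4*209 + 15
  209 = 13*15 + 14
  15 = 1*14 + 1
  14 = 14*1
so gcd(851, 209) = 1.
Back-substitute for Bézout coefficients:
  1 = 15 - 1*14
  ... = 209*(-57) + 851*(14)
Scale by 15: particular solution (-855, 210); reduce m mod 851: (847, -208).
General solution: m = 847 + 851t, n = -208 - 209t for integer t.
2779 ≤ 847 + 851t ≤ 19466 gives t ∈ [3, 21], which is 19 values.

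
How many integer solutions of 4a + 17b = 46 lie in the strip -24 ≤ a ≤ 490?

gcd(17, 4) = 1  (17 = 4×4 + 1, 4 = 4×1).
Back-substituting, 4×(-4) + 17×(1) = 1.
Scale by 46: particular solution (-184, 46); reduce a mod 17: (3, 2).
General solution: a = 3 + 17t, b = 2 - 4t for integer t.
-24 ≤ 3 + 17t ≤ 490 gives t ∈ [-1, 28], which is 30 values.

30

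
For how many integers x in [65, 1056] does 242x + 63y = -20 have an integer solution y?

gcd(242, 63):
  242 = 3*63 + 53
  63 = 1*53 + 10
  53 = 5*10 + 3
  10 = 3*3 + 1
  3 = 3*1
so gcd(242, 63) = 1.
Back-substitute for Bézout coefficients:
  1 = 10 - 3*3
  ... = 242*(-19) + 63*(73)
Scale by -20: particular solution (380, -1460); reduce x mod 63: (2, -8).
General solution: x = 2 + 63t, y = -8 - 242t for integer t.
65 ≤ 2 + 63t ≤ 1056 gives t ∈ [1, 16], which is 16 values.

16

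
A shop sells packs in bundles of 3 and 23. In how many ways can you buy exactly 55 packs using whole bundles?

Need nonnegative integers with 3j + 23k = 55.
gcd(3, 23) = 1, and 3·(8) + 23·(-1) = 1.
So (j₀, k₀) = (440, -55); general j = 440 + 23t, k = -55 - 3t.
j ≥ 0 ⇒ t ≥ -19; k ≥ 0 ⇒ t ≤ -19. That's 1 value of t.

1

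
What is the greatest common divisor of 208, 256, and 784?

gcd(256, 208) = 16  (256 = 1×208 + 48, 208 = 4×48 + 16, 48 = 3×16).
gcd(16, 784) = 16.

16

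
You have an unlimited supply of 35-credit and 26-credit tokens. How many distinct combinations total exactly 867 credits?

Need nonnegative integers with 35j + 26k = 867.
gcd(35, 26) = 1, and 35·(3) + 26·(-4) = 1.
So (j₀, k₀) = (2601, -3468); general j = 2601 + 26t, k = -3468 - 35t.
j ≥ 0 ⇒ t ≥ -100; k ≥ 0 ⇒ t ≤ -100. That's 1 value of t.

1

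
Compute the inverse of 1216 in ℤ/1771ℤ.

gcd(1771, 1216) = 1.
By Bézout, 1216·(-284) + 1771·(195) = 1.
So 1216·-284 ≡ 1 (mod 1771), and -284 mod 1771 = 1487.

1487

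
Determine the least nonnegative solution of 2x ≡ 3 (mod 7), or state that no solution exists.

gcd(7, 2) = 1.
1 divides 3, so solutions exist.
By Bézout, 2×(-3) + 7×(1) = 1.
So 2×(-3) ≡ 1 (mod 7); multiply by 3: x ≡ -9 (mod 7).
Smallest nonnegative: x = -9 mod 7 = 5.

5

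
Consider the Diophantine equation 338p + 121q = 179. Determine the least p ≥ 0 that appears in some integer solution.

gcd(338, 121):
  338 = 2×121 + 96
  121 = 1×96 + 25
  96 = 3×25 + 21
  25 = 1×21 + 4
  21 = 5×4 + 1
  4 = 4×1
so gcd(338, 121) = 1.
1 divides 179, so solutions exist.
Back-substitute for Bézout coefficients:
  1 = 21 - 5×4
  ... = 338×(29) + 121×(-81)
Scale by 179/1 = 179: (p₀, q₀) = (5191, -14499).
General solution: p = 5191 + 121t, q = -14499 - 338t for integer t.
p ≥ 0: smallest is 5191 mod 121 = 109 (at t = -42), with q = -303.

109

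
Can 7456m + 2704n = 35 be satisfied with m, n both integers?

no

gcd(7456, 2704) = 16  (7456 = 2*2704 + 2048, 2704 = 1*2048 + 656, 2048 = 3*656 + 80, 656 = 8*80 + 16, 80 = 5*16).
16 does not divide 35 (remainder 3), so no integer solutions.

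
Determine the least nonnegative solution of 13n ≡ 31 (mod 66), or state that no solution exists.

gcd(66, 13):
  66 = 5*13 + 1
  13 = 13*1
so gcd(66, 13) = 1.
1 divides 31, so solutions exist.
Back-substitute for Bézout coefficients:
  1 = 66 - 5*13
  ... = 13*(-5) + 66*(1)
So 13*(-5) ≡ 1 (mod 66); multiply by 31: n ≡ -155 (mod 66).
Smallest nonnegative: n = -155 mod 66 = 43.

43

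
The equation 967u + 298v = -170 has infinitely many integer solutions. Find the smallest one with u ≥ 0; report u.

14

gcd(967, 298):
  967 = 3*298 + 73
  298 = 4*73 + 6
  73 = 12*6 + 1
  6 = 6*1
so gcd(967, 298) = 1.
1 divides -170, so solutions exist.
Back-substitute for Bézout coefficients:
  1 = 73 - 12*6
  ... = 967*(49) + 298*(-159)
Scale by -170/1 = -170: (u₀, v₀) = (-8330, 27030).
General solution: u = -8330 + 298t, v = 27030 - 967t for integer t.
u ≥ 0: smallest is -8330 mod 298 = 14 (at t = 28), with v = -46.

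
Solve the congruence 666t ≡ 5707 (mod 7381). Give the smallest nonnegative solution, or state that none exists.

7179

gcd(7381, 666) = 1  (7381 = 11×666 + 55, 666 = 12×55 + 6, 55 = 9×6 + 1, 6 = 6×1).
1 divides 5707, so solutions exist.
Back-substituting, 666×(-1208) + 7381×(109) = 1.
So 666×(-1208) ≡ 1 (mod 7381); multiply by 5707: t ≡ -6894056 (mod 7381).
Smallest nonnegative: t = -6894056 mod 7381 = 7179.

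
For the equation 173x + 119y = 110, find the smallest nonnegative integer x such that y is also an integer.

99

gcd(173, 119) = 1  (173 = 1·119 + 54, 119 = 2·54 + 11, 54 = 4·11 + 10, 11 = 1·10 + 1, 10 = 10·1).
1 divides 110, so solutions exist.
Back-substituting, 173·(-11) + 119·(16) = 1.
Scale by 110/1 = 110: (x₀, y₀) = (-1210, 1760).
General solution: x = -1210 + 119t, y = 1760 - 173t for integer t.
x ≥ 0: smallest is -1210 mod 119 = 99 (at t = 11), with y = -143.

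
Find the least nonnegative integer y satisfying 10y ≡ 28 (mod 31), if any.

gcd(31, 10) = 1.
1 divides 28, so solutions exist.
By Bézout, 10×(-3) + 31×(1) = 1.
So 10×(-3) ≡ 1 (mod 31); multiply by 28: y ≡ -84 (mod 31).
Smallest nonnegative: y = -84 mod 31 = 9.

9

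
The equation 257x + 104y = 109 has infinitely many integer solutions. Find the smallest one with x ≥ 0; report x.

85

gcd(257, 104):
  257 = 2*104 + 49
  104 = 2*49 + 6
  49 = 8*6 + 1
  6 = 6*1
so gcd(257, 104) = 1.
1 divides 109, so solutions exist.
Back-substitute for Bézout coefficients:
  1 = 49 - 8*6
  ... = 257*(17) + 104*(-42)
Scale by 109/1 = 109: (x₀, y₀) = (1853, -4578).
General solution: x = 1853 + 104t, y = -4578 - 257t for integer t.
x ≥ 0: smallest is 1853 mod 104 = 85 (at t = -17), with y = -209.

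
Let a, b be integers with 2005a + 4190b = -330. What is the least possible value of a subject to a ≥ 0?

702

gcd(4190, 2005):
  4190 = 2×2005 + 180
  2005 = 11×180 + 25
  180 = 7×25 + 5
  25 = 5×5
so gcd(4190, 2005) = 5.
5 divides -330, so solutions exist.
Back-substitute for Bézout coefficients:
  5 = 180 - 7×25
  ... = 2005×(-163) + 4190×(78)
Scale by -330/5 = -66: (a₀, b₀) = (10758, -5148).
General solution: a = 10758 + 838t, b = -5148 - 401t for integer t.
a ≥ 0: smallest is 10758 mod 838 = 702 (at t = -12), with b = -336.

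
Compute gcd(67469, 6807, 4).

gcd(67469, 6807) = 1.
gcd(1, 4) = 1.

1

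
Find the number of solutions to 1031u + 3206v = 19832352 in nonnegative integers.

6

gcd(3206, 1031) = 1.
By Bézout, 1031×(-227) + 3206×(73) = 1.
One solution: (1446, 5721).
General: u = 1446 + 3206t, v = 5721 - 1031t.
u ≥ 0 ⇒ t ≥ 0; v ≥ 0 ⇒ t ≤ 5. So t ∈ [0, 5]: 6 solutions.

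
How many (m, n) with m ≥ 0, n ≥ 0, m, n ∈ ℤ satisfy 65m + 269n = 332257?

19

gcd(269, 65):
  269 = 4×65 + 9
  65 = 7×9 + 2
  9 = 4×2 + 1
  2 = 2×1
so gcd(269, 65) = 1.
Back-substitute for Bézout coefficients:
  1 = 9 - 4×2
  ... = 65×(-120) + 269×(29)
Scale by 332257: one solution is (-39870840, 9635453). Reduce m mod 269: (71, 1218).
General: m = 71 + 269t, n = 1218 - 65t.
m ≥ 0 ⇒ t ≥ 0; n ≥ 0 ⇒ t ≤ 18. So t ∈ [0, 18]: 19 solutions.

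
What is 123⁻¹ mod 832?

gcd(832, 123):
  832 = 6·123 + 94
  123 = 1·94 + 29
  94 = 3·29 + 7
  29 = 4·7 + 1
  7 = 7·1
so gcd(832, 123) = 1.
Back-substitute for Bézout coefficients:
  1 = 29 - 4·7
  ... = 123·(115) + 832·(-17)
So 123·115 ≡ 1 (mod 832), and 115 mod 832 = 115.

115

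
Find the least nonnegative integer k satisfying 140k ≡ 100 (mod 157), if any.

gcd(157, 140) = 1  (157 = 1×140 + 17, 140 = 8×17 + 4, 17 = 4×4 + 1, 4 = 4×1).
1 divides 100, so solutions exist.
Back-substituting, 140×(-37) + 157×(33) = 1.
So 140×(-37) ≡ 1 (mod 157); multiply by 100: k ≡ -3700 (mod 157).
Smallest nonnegative: k = -3700 mod 157 = 68.

68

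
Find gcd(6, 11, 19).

1

gcd(11, 6) = 1.
gcd(1, 19) = 1.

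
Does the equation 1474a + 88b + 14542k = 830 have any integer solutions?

no

gcd(1474, 88) = 22  (1474 = 16×88 + 66, 88 = 1×66 + 22, 66 = 3×22).
gcd(22, 14542) = 22.
22 does not divide 830 (remainder 16), so no integer solutions.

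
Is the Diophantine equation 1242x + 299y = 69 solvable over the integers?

gcd(1242, 299) = 23  (1242 = 4*299 + 46, 299 = 6*46 + 23, 46 = 2*23).
23 divides 69, so integer solutions exist.

yes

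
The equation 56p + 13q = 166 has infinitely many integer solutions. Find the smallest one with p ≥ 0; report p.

9

gcd(56, 13) = 1  (56 = 4×13 + 4, 13 = 3×4 + 1, 4 = 4×1).
1 divides 166, so solutions exist.
Back-substituting, 56×(-3) + 13×(13) = 1.
Scale by 166/1 = 166: (p₀, q₀) = (-498, 2158).
General solution: p = -498 + 13t, q = 2158 - 56t for integer t.
p ≥ 0: smallest is -498 mod 13 = 9 (at t = 39), with q = -26.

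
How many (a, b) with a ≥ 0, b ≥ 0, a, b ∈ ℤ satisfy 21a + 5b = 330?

gcd(21, 5) = 1.
By Bézout, 21·(1) + 5·(-4) = 1.
One solution: (0, 66).
General: a = 0 + 5t, b = 66 - 21t.
a ≥ 0 ⇒ t ≥ 0; b ≥ 0 ⇒ t ≤ 3. So t ∈ [0, 3]: 4 solutions.

4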